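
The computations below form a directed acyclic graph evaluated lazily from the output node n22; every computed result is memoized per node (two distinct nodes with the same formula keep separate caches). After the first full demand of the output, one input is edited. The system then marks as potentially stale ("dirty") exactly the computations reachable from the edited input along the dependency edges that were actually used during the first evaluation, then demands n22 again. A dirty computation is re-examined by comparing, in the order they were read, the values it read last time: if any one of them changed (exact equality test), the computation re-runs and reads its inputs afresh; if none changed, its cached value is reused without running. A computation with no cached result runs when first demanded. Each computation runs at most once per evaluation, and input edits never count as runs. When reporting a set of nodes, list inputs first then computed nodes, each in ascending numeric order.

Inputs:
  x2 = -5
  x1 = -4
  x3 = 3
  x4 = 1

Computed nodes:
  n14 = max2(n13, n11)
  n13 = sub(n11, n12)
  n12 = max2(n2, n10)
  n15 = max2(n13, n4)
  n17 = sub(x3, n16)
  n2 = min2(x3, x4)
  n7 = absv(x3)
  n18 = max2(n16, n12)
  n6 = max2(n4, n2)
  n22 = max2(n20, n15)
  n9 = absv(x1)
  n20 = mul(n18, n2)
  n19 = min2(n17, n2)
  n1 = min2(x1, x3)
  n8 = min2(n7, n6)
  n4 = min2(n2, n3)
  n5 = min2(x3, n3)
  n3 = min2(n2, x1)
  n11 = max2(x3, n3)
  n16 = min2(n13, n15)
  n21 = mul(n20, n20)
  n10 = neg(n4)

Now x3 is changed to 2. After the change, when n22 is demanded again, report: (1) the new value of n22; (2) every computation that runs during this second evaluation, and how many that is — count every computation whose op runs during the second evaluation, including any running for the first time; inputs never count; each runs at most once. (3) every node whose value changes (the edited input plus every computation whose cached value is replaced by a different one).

First demand of the output computes:
  n2 = min2(3, 1) = 1
  n3 = min2(1, -4) = -4
  n4 = min2(1, -4) = -4
  n10 = neg(-4) = 4
  n11 = max2(3, -4) = 3
  n12 = max2(1, 4) = 4
  n13 = sub(3, 4) = -1
  n15 = max2(-1, -4) = -1
  n16 = min2(-1, -1) = -1
  n18 = max2(-1, 4) = 4
  n20 = mul(4, 1) = 4
  n22 = max2(4, -1) = 4

After the edit, cleaning proceeds:
  n2: a read changed (x3 3->2) — executes, giving 1 — identical to its old value.
  n3: dirty, but its reads are unchanged (n2 unchanged, x1 unchanged); cached -4 stands.
  n4: dirty, but its reads are unchanged (n2 unchanged, n3 unchanged); cached -4 stands.
  n10: dirty, but its reads are unchanged (n4 unchanged); cached 4 stands.
  n11: a read changed (x3 3->2) — executes, giving 2.
  n12: dirty, but its reads are unchanged (n2 unchanged, n10 unchanged); cached 4 stands.
  n13: a read changed (n11 3->2) — executes, giving -2.
  n15: a read changed (n13 -1->-2) — executes, giving -2.
  n16: a read changed (n13 -1->-2; n15 -1->-2) — executes, giving -2.
  n18: a read changed (n16 -1->-2) — executes, giving 4 — identical to its old value.
  n20: dirty, but its reads are unchanged (n18 unchanged, n2 unchanged); cached 4 stands.
  n22: a read changed (n15 -1->-2) — executes, giving 4 — identical to its old value.

Note where the cutoff bites: n3 is checked, finds nothing changed, and keeps its cache.

Demanding n22 again yields 4.
7 computations run: n2, n11, n13, n15, n16, n18, n22.
The nodes whose values change: x3, n11, n13, n15, n16.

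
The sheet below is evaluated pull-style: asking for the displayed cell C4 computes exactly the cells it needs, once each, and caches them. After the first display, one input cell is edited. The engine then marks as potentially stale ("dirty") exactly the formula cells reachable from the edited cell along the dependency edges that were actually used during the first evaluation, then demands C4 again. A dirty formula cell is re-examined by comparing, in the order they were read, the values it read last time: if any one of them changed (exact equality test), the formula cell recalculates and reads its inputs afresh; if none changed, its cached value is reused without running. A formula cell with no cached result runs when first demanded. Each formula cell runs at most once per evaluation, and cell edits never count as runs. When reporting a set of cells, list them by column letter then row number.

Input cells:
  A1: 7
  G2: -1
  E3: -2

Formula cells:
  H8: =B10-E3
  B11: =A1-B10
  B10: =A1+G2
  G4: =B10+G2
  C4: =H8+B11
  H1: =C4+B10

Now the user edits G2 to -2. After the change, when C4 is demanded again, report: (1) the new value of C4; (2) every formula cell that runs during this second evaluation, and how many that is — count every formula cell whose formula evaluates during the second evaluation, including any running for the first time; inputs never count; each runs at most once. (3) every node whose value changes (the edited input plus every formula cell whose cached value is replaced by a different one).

First demand of the output computes:
  B10 = 7 + -1 = 6
  B11 = 7 - 6 = 1
  H8 = 6 - -2 = 8
  C4 = 8 + 1 = 9

After the edit, cleaning proceeds:
  B10: a read changed (G2 -1->-2) — executes, giving 5.
  B11: a read changed (B10 6->5) — executes, giving 2.
  H8: a read changed (B10 6->5) — executes, giving 7.
  C4: a read changed (H8 8->7; B11 1->2) — executes, giving 9 — identical to its old value.

Demanding C4 again yields 9.
4 formula cells run: B10, B11, C4, H8.
The nodes whose values change: B10, B11, G2, H8.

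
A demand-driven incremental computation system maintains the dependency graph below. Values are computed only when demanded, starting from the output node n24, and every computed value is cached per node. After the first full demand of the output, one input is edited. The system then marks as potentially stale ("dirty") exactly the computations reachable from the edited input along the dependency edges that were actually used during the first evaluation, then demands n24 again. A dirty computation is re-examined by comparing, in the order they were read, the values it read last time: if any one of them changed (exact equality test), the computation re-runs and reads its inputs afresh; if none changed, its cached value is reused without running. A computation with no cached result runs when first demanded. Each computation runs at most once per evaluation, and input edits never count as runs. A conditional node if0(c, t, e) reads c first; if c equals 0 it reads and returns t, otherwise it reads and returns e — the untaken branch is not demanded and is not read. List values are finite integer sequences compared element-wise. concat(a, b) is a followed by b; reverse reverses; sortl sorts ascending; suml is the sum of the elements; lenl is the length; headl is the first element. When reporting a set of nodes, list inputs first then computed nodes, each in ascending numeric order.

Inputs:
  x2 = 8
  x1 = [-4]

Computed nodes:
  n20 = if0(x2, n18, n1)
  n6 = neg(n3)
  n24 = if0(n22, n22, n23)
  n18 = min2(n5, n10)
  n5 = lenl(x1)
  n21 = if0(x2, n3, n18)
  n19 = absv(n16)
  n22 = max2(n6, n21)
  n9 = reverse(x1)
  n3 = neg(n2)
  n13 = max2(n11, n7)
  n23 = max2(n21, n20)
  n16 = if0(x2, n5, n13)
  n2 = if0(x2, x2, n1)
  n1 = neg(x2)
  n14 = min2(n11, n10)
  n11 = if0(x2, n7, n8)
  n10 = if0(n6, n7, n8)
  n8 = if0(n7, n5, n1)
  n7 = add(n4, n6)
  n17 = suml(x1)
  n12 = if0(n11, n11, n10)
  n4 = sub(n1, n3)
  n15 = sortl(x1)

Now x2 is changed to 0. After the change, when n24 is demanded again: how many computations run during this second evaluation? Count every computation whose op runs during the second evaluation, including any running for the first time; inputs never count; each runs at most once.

Computations that run: n2, n3, n6, n21, n22, n24 — 6 in total.
Key observation: a condition flipped, so demand moved to the other branch — n1, n4, n7, n8, n10, n18, n20, n23 are never re-examined.

First evaluation (everything demanded from the output):
  n1 = neg(8) = -8
  n2 = if0(x2=8 -> else branch n1) = -8
  n3 = neg(-8) = 8
  n4 = sub(-8, 8) = -16
  n5 = lenl([-4]) = 1
  n6 = neg(8) = -8
  n7 = add(-16, -8) = -24
  n8 = if0(n7=-24 -> else branch n1) = -8
  n10 = if0(n6=-8 -> else branch n8) = -8
  n18 = min2(1, -8) = -8
  n20 = if0(x2=8 -> else branch n1) = -8
  n21 = if0(x2=8 -> else branch n18) = -8
  n22 = max2(-8, -8) = -8
  n23 = max2(-8, -8) = -8
  n24 = if0(n22=-8 -> else branch n23) = -8

Propagation after the edit:
  n1: marked dirty but never re-examined — demand shifted away from it.
  n2: runs — x2 8->0; result 0.
  n3: runs — n2 -8->0; result 0.
  n4: marked dirty but never re-examined — demand shifted away from it.
  n6: runs — n3 8->0; result 0.
  n7: marked dirty but never re-examined — demand shifted away from it.
  n8: marked dirty but never re-examined — demand shifted away from it.
  n10: marked dirty but never re-examined — demand shifted away from it.
  n18: marked dirty but never re-examined — demand shifted away from it.
  n20: marked dirty but never re-examined — demand shifted away from it.
  n21: runs — x2 8->0; result 0.
  n22: runs — n6 -8->0; n21 -8->0; result 0.
  n23: marked dirty but never re-examined — demand shifted away from it.
  n24: runs — n22 -8->0; result 0.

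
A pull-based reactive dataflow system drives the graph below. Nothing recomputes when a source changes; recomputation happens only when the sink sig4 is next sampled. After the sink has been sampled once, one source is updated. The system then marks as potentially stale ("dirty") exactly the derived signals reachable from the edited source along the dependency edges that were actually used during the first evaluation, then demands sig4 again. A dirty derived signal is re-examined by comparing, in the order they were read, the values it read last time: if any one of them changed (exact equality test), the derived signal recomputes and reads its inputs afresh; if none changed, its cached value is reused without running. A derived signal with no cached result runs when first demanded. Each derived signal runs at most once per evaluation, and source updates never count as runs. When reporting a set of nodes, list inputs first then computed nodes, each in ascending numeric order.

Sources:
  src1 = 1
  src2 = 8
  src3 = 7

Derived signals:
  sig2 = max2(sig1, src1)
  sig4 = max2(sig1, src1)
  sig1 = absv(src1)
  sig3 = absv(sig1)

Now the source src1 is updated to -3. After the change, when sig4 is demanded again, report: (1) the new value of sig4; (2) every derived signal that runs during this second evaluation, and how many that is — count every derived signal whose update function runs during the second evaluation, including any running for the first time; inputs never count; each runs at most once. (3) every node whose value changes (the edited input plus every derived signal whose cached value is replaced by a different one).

First evaluation (everything demanded from the output):
  sig1 = absv(1) = 1
  sig4 = max2(1, 1) = 1

Propagation after the edit:
  sig1: runs — src1 1->-3; result 3.
  sig4: runs — sig1 1->3; src1 1->-3; result 3.

New value of sig4: 3.
Derived signals that run: sig1, sig4 — 2 in total.
Values that change: src1, sig1, sig4.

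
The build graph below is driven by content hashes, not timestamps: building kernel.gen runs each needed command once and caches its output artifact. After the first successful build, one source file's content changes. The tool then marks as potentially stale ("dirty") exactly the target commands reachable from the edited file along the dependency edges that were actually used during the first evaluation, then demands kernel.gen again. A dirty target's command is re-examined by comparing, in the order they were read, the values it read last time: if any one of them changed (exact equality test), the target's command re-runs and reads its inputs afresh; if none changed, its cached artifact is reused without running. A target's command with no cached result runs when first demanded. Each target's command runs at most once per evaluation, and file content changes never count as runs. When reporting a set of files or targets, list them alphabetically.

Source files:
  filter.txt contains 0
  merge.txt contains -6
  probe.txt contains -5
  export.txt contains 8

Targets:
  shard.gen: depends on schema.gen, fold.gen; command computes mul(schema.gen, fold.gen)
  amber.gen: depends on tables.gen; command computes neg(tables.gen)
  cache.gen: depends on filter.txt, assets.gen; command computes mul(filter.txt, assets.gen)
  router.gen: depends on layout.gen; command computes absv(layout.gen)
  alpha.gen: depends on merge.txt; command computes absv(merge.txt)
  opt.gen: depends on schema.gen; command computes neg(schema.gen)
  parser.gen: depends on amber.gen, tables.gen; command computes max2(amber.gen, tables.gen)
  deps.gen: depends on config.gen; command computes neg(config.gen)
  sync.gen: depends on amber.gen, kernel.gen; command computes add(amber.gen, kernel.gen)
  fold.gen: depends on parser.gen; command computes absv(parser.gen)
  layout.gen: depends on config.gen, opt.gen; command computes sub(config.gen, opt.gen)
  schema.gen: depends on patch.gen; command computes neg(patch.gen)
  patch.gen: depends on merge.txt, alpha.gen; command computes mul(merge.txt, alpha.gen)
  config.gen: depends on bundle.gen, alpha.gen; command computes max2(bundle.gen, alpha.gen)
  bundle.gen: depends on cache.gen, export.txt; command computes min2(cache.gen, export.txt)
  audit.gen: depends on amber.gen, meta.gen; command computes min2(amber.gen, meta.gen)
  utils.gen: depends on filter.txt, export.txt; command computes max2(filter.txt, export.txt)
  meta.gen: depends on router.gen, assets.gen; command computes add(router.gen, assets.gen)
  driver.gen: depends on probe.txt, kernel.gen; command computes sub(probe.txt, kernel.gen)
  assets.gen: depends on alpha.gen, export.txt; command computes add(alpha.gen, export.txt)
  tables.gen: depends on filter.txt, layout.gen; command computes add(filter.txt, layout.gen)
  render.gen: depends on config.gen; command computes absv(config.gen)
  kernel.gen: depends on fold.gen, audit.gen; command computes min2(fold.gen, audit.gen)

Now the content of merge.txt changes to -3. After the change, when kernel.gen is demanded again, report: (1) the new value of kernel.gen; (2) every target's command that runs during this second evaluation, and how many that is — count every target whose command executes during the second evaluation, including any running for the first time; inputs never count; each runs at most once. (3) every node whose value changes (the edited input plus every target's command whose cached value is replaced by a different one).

kernel.gen now evaluates to -12.
Run set: alpha.gen, amber.gen, assets.gen, audit.gen, cache.gen, config.gen, fold.gen, kernel.gen, layout.gen, meta.gen, opt.gen, parser.gen, patch.gen, router.gen, schema.gen, tables.gen (16 run).
Changed values: alpha.gen, amber.gen, assets.gen, audit.gen, config.gen, fold.gen, kernel.gen, layout.gen, merge.txt, meta.gen, opt.gen, parser.gen, patch.gen, router.gen, schema.gen, tables.gen.
The important point: at bundle.gen every value read last time is unchanged, so the dirty flag clears without a run.

Initial pass — values computed on the first demand:
  alpha.gen = absv(-6) = 6
  assets.gen = add(6, 8) = 14
  cache.gen = mul(0, 14) = 0
  bundle.gen = min2(0, 8) = 0
  config.gen = max2(0, 6) = 6
  patch.gen = mul(-6, 6) = -36
  schema.gen = neg(-36) = 36
  opt.gen = neg(36) = -36
  layout.gen = sub(6, -36) = 42
  router.gen = absv(42) = 42
  meta.gen = add(42, 14) = 56
  tables.gen = add(0, 42) = 42
  amber.gen = neg(42) = -42
  audit.gen = min2(-42, 56) = -42
  parser.gen = max2(-42, 42) = 42
  fold.gen = absv(42) = 42
  kernel.gen = min2(42, -42) = -42

Second demand — change propagation:
  alpha.gen: re-runs because merge.txt -6->-3; new result 3.
  assets.gen: re-runs because alpha.gen 6->3; new result 11.
  cache.gen: re-runs because assets.gen 14->11; new result 0 (unchanged).
  bundle.gen: re-examined; everything it read last time is the same (cache.gen unchanged, export.txt unchanged) — cache 0 kept, no run.
  config.gen: re-runs because alpha.gen 6->3; new result 3.
  patch.gen: re-runs because merge.txt -6->-3; alpha.gen 6->3; new result -9.
  schema.gen: re-runs because patch.gen -36->-9; new result 9.
  opt.gen: re-runs because schema.gen 36->9; new result -9.
  layout.gen: re-runs because config.gen 6->3; opt.gen -36->-9; new result 12.
  router.gen: re-runs because layout.gen 42->12; new result 12.
  meta.gen: re-runs because router.gen 42->12; assets.gen 14->11; new result 23.
  tables.gen: re-runs because layout.gen 42->12; new result 12.
  amber.gen: re-runs because tables.gen 42->12; new result -12.
  audit.gen: re-runs because amber.gen -42->-12; meta.gen 56->23; new result -12.
  parser.gen: re-runs because amber.gen -42->-12; tables.gen 42->12; new result 12.
  fold.gen: re-runs because parser.gen 42->12; new result 12.
  kernel.gen: re-runs because fold.gen 42->12; audit.gen -42->-12; new result -12.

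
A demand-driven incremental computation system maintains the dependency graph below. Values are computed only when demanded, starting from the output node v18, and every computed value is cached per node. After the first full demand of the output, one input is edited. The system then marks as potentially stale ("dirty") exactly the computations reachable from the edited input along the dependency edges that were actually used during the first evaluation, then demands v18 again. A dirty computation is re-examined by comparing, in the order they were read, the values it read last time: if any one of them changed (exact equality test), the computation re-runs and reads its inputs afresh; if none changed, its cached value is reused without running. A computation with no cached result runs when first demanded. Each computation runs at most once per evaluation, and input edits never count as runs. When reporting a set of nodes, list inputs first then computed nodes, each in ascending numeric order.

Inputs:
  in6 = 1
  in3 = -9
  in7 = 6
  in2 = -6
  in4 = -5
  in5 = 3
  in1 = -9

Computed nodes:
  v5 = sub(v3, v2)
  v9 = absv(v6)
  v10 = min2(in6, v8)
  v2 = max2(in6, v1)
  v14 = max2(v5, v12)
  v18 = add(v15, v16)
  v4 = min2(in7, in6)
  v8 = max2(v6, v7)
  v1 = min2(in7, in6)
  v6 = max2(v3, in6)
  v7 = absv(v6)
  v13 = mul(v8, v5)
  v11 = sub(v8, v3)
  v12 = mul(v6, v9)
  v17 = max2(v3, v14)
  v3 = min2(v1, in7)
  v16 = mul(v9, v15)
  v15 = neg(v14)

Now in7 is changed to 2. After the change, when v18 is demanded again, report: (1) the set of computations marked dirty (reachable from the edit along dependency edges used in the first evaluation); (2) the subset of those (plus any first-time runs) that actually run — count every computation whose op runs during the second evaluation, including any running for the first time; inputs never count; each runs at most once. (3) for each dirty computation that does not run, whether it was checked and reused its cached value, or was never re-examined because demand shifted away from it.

Marked dirty: v1, v2, v3, v5, v6, v9, v12, v14, v15, v16, v18.
Computations that run: v1, v3 — 2 in total.
Checked but reused from cache: v2, v5, v6, v9, v12, v14, v15, v16, v18.
Key observation: the cutoff stops propagation at v2 — its inputs' values are unchanged, so it reuses its cache.

First evaluation (everything demanded from the output):
  v1 = min2(6, 1) = 1
  v2 = max2(1, 1) = 1
  v3 = min2(1, 6) = 1
  v5 = sub(1, 1) = 0
  v6 = max2(1, 1) = 1
  v9 = absv(1) = 1
  v12 = mul(1, 1) = 1
  v14 = max2(0, 1) = 1
  v15 = neg(1) = -1
  v16 = mul(1, -1) = -1
  v18 = add(-1, -1) = -2

Propagation after the edit:
  v1: runs — in7 6->2; result 1 (same value as before).
  v2: checked — values it read are unchanged (in6 unchanged, v1 unchanged); reused cached 1 without running.
  v3: runs — in7 6->2; result 1 (same value as before).
  v5: checked — values it read are unchanged (v3 unchanged, v2 unchanged); reused cached 0 without running.
  v6: checked — values it read are unchanged (v3 unchanged, in6 unchanged); reused cached 1 without running.
  v9: checked — values it read are unchanged (v6 unchanged); reused cached 1 without running.
  v12: checked — values it read are unchanged (v6 unchanged, v9 unchanged); reused cached 1 without running.
  v14: checked — values it read are unchanged (v5 unchanged, v12 unchanged); reused cached 1 without running.
  v15: checked — values it read are unchanged (v14 unchanged); reused cached -1 without running.
  v16: checked — values it read are unchanged (v9 unchanged, v15 unchanged); reused cached -1 without running.
  v18: checked — values it read are unchanged (v15 unchanged, v16 unchanged); reused cached -2 without running.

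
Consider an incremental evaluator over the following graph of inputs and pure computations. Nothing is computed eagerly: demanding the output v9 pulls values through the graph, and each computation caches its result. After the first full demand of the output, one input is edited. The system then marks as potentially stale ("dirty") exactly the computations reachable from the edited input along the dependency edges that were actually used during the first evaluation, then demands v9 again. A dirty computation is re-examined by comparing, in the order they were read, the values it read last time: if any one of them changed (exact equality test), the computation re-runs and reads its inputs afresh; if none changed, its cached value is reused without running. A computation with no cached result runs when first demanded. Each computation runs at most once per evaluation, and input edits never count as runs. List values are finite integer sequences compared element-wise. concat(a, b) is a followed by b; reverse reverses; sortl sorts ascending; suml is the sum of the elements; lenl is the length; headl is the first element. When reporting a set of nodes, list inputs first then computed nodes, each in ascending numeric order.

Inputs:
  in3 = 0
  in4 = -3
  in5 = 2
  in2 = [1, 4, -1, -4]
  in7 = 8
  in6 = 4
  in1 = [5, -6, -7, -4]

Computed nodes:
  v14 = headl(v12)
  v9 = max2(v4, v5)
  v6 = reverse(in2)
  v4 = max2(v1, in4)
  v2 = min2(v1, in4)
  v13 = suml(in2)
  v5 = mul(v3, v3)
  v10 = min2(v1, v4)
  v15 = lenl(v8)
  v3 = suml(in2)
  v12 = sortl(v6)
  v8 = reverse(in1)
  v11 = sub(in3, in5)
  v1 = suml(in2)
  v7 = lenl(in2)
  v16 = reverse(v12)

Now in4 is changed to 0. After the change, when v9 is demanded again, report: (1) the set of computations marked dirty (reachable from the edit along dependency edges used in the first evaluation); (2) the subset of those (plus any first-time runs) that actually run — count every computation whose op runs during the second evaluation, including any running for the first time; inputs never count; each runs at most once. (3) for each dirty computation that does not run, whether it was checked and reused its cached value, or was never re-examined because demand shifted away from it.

Initial pass — values computed on the first demand:
  v1 = suml([1, 4, -1, -4]) = 0
  v3 = suml([1, 4, -1, -4]) = 0
  v4 = max2(0, -3) = 0
  v5 = mul(0, 0) = 0
  v9 = max2(0, 0) = 0

Second demand — change propagation:
  v4: re-runs because in4 -3->0; new result 0 (unchanged).
  v9: re-examined; everything it read last time is the same (v4 unchanged, v5 unchanged) — cache 0 kept, no run.

The important point: v4 recomputes to an identical value, and the output ends up unchanged.

Dirty set: v4, v9.
Run set: v4 (1 run).
Re-examined without running (cache reused): v9.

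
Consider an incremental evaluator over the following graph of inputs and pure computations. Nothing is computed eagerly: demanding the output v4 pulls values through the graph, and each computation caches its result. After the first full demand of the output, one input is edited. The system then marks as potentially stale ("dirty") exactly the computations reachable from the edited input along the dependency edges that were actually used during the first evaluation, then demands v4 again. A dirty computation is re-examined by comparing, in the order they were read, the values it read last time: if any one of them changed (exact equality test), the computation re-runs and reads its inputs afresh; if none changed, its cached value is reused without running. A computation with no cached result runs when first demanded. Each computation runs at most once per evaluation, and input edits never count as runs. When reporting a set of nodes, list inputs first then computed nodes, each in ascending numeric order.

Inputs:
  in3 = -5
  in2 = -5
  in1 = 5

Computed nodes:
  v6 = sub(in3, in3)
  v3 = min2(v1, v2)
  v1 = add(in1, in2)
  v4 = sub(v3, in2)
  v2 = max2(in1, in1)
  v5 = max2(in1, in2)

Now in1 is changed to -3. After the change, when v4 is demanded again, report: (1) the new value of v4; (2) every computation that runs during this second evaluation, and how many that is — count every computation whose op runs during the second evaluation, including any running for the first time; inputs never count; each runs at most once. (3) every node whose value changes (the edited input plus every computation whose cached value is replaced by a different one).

v4 now evaluates to -3.
Run set: v1, v2, v3, v4 (4 run).
Changed values: in1, v1, v2, v3, v4.

Initial pass — values computed on the first demand:
  v1 = add(5, -5) = 0
  v2 = max2(5, 5) = 5
  v3 = min2(0, 5) = 0
  v4 = sub(0, -5) = 5

Second demand — change propagation:
  v1: re-runs because in1 5->-3; new result -8.
  v2: re-runs because in1 5->-3; in1 5->-3; new result -3.
  v3: re-runs because v1 0->-8; v2 5->-3; new result -8.
  v4: re-runs because v3 0->-8; new result -3.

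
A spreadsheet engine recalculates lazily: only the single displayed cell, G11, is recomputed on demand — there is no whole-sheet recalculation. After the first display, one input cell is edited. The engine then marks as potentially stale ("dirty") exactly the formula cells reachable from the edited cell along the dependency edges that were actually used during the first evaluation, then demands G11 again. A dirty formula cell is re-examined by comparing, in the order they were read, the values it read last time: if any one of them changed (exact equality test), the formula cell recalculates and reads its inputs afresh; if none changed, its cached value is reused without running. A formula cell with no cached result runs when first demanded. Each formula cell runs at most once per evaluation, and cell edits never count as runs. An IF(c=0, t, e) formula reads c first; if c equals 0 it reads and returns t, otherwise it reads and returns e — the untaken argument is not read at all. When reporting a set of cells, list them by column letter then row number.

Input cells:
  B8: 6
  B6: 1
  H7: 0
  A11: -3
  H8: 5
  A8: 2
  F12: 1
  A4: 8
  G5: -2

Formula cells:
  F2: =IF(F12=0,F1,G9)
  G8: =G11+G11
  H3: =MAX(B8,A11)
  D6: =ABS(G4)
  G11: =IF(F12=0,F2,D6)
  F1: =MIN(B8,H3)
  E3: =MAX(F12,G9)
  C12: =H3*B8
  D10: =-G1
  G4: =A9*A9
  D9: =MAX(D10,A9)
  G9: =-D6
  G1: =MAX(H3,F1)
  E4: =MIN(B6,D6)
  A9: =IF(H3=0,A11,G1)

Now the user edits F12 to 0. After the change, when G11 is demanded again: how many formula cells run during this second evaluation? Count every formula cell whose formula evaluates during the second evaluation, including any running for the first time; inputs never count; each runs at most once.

Formula cells that run: F2, G11 — 2 in total.
Key observation: a condition flipped, so demand reaches new nodes — F2 runs for the first time.

First evaluation (everything demanded from the output):
  H3 = MAX(6, -3) = 6
  F1 = MIN(6, 6) = 6
  G1 = MAX(6, 6) = 6
  A9 = IF(H3=0: H3=6 -> else branch G1) = 6
  G4 = 6 * 6 = 36
  D6 = ABS(36) = 36
  G11 = IF(F12=0: F12=1 -> else branch D6) = 36

Propagation after the edit:
  F2: demanded for the first time — runs, produces 6.
  G11: runs — F12 1->0; result 6.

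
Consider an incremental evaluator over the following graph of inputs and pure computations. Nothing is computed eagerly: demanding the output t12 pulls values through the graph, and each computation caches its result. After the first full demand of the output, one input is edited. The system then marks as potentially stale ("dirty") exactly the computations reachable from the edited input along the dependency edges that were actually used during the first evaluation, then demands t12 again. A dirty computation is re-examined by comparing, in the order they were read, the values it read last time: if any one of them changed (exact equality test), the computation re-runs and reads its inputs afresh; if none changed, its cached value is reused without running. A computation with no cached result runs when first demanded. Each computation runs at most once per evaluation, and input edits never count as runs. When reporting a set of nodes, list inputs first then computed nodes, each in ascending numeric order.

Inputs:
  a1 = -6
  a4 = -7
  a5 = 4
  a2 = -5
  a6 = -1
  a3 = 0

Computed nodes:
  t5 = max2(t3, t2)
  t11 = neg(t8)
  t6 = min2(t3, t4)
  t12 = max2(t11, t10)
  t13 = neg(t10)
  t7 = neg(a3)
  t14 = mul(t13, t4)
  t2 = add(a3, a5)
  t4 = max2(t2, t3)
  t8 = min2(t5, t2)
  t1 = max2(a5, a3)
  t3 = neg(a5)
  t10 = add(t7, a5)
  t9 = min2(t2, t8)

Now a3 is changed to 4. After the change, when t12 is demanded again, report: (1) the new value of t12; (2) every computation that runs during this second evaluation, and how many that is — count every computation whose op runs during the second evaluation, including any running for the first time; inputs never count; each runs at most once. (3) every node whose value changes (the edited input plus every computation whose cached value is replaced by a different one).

t12 now evaluates to 0.
Run set: t2, t5, t7, t8, t10, t11, t12 (7 run).
Changed values: a3, t2, t5, t7, t8, t10, t11, t12.

Initial pass — values computed on the first demand:
  t2 = add(0, 4) = 4
  t3 = neg(4) = -4
  t5 = max2(-4, 4) = 4
  t7 = neg(0) = 0
  t8 = min2(4, 4) = 4
  t10 = add(0, 4) = 4
  t11 = neg(4) = -4
  t12 = max2(-4, 4) = 4

Second demand — change propagation:
  t2: re-runs because a3 0->4; new result 8.
  t5: re-runs because t2 4->8; new result 8.
  t7: re-runs because a3 0->4; new result -4.
  t8: re-runs because t5 4->8; t2 4->8; new result 8.
  t10: re-runs because t7 0->-4; new result 0.
  t11: re-runs because t8 4->8; new result -8.
  t12: re-runs because t11 -4->-8; t10 4->0; new result 0.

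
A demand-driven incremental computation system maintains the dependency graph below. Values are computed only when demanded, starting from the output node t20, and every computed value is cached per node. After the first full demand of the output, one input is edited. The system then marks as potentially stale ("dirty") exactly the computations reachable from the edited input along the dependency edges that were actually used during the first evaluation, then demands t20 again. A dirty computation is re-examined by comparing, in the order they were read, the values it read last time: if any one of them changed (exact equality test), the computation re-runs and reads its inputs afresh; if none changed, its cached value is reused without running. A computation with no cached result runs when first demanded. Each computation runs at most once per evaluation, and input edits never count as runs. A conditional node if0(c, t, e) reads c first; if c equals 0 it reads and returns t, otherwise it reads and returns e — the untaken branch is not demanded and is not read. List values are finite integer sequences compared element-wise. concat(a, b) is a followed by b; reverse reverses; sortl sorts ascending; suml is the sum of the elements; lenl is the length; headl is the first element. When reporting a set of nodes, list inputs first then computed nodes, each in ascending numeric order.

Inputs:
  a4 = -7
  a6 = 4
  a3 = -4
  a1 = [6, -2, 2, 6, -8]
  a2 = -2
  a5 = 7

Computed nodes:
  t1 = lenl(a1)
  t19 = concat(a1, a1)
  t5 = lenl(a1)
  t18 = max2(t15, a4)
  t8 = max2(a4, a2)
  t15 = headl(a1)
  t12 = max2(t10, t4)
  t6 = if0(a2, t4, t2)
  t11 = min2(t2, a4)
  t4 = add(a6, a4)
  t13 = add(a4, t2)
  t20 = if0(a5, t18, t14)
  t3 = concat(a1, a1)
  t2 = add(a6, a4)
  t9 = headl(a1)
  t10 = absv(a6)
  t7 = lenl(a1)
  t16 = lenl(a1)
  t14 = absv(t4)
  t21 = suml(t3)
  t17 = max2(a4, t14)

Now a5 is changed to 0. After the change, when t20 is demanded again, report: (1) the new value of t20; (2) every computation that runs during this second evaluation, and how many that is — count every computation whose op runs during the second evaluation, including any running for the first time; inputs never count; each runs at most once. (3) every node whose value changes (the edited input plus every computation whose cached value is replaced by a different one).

New value of t20: 6.
Computations that run: t15, t18, t20 — 3 in total.
Values that change: a5, t20.
Key observation: a condition flipped, so demand reaches new nodes — t15, t18 run for the first time.

First evaluation (everything demanded from the output):
  t4 = add(4, -7) = -3
  t14 = absv(-3) = 3
  t20 = if0(a5=7 -> else branch t14) = 3

Propagation after the edit:
  t15: demanded for the first time — runs, produces 6.
  t18: demanded for the first time — runs, produces 6.
  t20: runs — a5 7->0; result 6.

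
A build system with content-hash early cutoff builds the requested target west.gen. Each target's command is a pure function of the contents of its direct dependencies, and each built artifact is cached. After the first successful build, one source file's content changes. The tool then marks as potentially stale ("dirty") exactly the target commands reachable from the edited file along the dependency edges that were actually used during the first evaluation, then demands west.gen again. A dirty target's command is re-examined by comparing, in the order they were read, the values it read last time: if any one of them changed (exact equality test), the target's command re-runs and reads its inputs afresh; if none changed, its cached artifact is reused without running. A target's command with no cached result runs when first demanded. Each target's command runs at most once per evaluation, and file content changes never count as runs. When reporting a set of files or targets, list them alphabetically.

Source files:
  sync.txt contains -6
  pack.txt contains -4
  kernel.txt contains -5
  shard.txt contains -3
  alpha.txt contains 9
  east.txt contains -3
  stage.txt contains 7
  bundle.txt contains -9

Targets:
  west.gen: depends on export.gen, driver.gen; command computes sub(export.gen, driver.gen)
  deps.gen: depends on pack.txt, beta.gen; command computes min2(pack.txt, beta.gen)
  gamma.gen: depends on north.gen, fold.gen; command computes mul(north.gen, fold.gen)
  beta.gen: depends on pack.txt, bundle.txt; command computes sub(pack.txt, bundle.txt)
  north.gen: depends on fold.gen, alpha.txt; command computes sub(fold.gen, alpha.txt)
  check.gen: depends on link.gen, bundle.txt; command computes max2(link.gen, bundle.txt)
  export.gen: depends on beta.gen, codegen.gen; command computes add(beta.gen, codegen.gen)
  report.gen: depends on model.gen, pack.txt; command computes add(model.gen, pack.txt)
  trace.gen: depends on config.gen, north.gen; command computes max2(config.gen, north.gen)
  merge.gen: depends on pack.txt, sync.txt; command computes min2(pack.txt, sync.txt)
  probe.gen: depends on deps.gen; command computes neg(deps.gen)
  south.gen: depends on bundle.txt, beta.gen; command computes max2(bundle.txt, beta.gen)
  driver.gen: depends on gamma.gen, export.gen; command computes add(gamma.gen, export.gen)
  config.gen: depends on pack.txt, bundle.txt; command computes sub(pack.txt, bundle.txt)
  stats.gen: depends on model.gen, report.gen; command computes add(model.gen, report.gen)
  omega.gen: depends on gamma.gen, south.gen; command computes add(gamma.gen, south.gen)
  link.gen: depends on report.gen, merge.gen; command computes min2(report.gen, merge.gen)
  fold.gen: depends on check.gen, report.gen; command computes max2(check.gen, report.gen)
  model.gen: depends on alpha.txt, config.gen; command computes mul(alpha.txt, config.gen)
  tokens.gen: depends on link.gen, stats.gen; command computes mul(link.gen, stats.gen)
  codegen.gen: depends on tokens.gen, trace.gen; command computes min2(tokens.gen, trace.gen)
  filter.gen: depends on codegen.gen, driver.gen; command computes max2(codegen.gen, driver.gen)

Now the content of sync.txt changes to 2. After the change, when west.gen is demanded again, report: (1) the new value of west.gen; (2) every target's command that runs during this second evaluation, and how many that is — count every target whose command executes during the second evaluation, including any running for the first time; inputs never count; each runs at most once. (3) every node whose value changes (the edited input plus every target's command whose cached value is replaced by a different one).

New value of west.gen: -1312.
Target commands that run: check.gen, codegen.gen, driver.gen, export.gen, fold.gen, link.gen, merge.gen, tokens.gen, west.gen — 9 in total.
Values that change: check.gen, codegen.gen, driver.gen, export.gen, link.gen, merge.gen, sync.txt, tokens.gen.
Key observation: the cutoff stops propagation at north.gen — its inputs' values are unchanged, so it reuses its cache.

First evaluation (everything demanded from the output):
  beta.gen = sub(-4, -9) = 5
  config.gen = sub(-4, -9) = 5
  merge.gen = min2(-4, -6) = -6
  model.gen = mul(9, 5) = 45
  report.gen = add(45, -4) = 41
  link.gen = min2(41, -6) = -6
  check.gen = max2(-6, -9) = -6
  fold.gen = max2(-6, 41) = 41
  north.gen = sub(41, 9) = 32
  gamma.gen = mul(32, 41) = 1312
  stats.gen = add(45, 41) = 86
  tokens.gen = mul(-6, 86) = -516
  trace.gen = max2(5, 32) = 32
  codegen.gen = min2(-516, 32) = -516
  export.gen = add(5, -516) = -511
  driver.gen = add(1312, -511) = 801
  west.gen = sub(-511, 801) = -1312

Propagation after the edit:
  merge.gen: runs — sync.txt -6->2; result -4.
  link.gen: runs — merge.gen -6->-4; result -4.
  check.gen: runs — link.gen -6->-4; result -4.
  fold.gen: runs — check.gen -6->-4; result 41 (same value as before).
  north.gen: checked — values it read are unchanged (fold.gen unchanged, alpha.txt unchanged); reused cached 32 without running.
  gamma.gen: checked — values it read are unchanged (north.gen unchanged, fold.gen unchanged); reused cached 1312 without running.
  tokens.gen: runs — link.gen -6->-4; result -344.
  trace.gen: checked — values it read are unchanged (config.gen unchanged, north.gen unchanged); reused cached 32 without running.
  codegen.gen: runs — tokens.gen -516->-344; result -344.
  export.gen: runs — codegen.gen -516->-344; result -339.
  driver.gen: runs — export.gen -511->-339; result 973.
  west.gen: runs — export.gen -511->-339; driver.gen 801->973; result -1312 (same value as before).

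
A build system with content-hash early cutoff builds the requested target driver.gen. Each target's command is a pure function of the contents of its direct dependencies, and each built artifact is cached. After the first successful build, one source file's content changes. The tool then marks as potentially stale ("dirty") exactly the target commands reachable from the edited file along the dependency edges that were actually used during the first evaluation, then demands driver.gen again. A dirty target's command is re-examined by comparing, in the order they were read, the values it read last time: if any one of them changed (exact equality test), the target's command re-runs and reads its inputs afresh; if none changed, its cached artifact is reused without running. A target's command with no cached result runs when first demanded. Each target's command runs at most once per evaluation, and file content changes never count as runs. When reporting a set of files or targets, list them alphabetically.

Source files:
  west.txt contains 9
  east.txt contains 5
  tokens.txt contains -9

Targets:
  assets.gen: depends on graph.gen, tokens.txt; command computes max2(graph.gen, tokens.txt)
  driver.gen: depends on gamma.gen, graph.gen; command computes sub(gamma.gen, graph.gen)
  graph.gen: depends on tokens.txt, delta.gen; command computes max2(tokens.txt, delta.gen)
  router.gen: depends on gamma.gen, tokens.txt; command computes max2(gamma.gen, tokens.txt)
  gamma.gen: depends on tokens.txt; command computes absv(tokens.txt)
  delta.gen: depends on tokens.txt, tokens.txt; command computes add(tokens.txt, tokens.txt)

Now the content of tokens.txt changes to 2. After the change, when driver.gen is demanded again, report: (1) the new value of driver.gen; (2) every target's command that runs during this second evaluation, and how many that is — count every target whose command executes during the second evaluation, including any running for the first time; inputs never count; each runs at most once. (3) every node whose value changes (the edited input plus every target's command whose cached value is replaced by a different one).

New value of driver.gen: -2.
Target commands that run: delta.gen, driver.gen, gamma.gen, graph.gen — 4 in total.
Values that change: delta.gen, driver.gen, gamma.gen, graph.gen, tokens.txt.

First evaluation (everything demanded from the output):
  delta.gen = add(-9, -9) = -18
  gamma.gen = absv(-9) = 9
  graph.gen = max2(-9, -18) = -9
  driver.gen = sub(9, -9) = 18

Propagation after the edit:
  delta.gen: runs — tokens.txt -9->2; tokens.txt -9->2; result 4.
  gamma.gen: runs — tokens.txt -9->2; result 2.
  graph.gen: runs — tokens.txt -9->2; delta.gen -18->4; result 4.
  driver.gen: runs — gamma.gen 9->2; graph.gen -9->4; result -2.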